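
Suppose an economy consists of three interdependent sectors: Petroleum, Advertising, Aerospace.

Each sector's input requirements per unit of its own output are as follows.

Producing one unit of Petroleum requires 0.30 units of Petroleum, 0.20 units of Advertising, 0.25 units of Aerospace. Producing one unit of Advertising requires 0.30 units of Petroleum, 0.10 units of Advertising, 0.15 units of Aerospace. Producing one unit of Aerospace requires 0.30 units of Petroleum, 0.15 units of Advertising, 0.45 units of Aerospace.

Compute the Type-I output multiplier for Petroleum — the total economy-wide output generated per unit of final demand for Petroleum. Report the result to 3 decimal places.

m_1 = 4.167

I − A =
  [   0.70    -0.30    -0.30]
  [  -0.20     0.90    -0.15]
  [  -0.25    -0.15     0.55]
Cofactors of I−A, C_ij = (−1)^(i+j)·(minor ij) (rows/columns in the sector order above):
  C_11 = (0.90)(0.55) − (-0.15)(-0.15) = 0.4725
  C_12 = −[(-0.20)(0.55) − (-0.15)(-0.25)] = 0.1475
  C_13 = (-0.20)(-0.15) − (0.90)(-0.25) = 0.2550
  C_21 = −[(-0.30)(0.55) − (-0.30)(-0.15)] = 0.2100
  C_22 = (0.70)(0.55) − (-0.30)(-0.25) = 0.3100
  C_23 = −[(0.70)(-0.15) − (-0.30)(-0.25)] = 0.1800
  C_31 = (-0.30)(-0.15) − (-0.30)(0.90) = 0.3150
  C_32 = −[(0.70)(-0.15) − (-0.30)(-0.20)] = 0.1650
  C_33 = (0.70)(0.90) − (-0.30)(-0.20) = 0.5700
det(I−A) = Σ_j (I−A)_1j·C_1j = (0.70)(0.4725) + (-0.30)(0.1475) + (-0.30)(0.2550) = 0.2100
adj(I−A) = Cᵀ =
  [ 0.4725   0.2100   0.3150]
  [ 0.1475   0.3100   0.1650]
  [ 0.2550   0.1800   0.5700]
(I − A)⁻¹ = adj(I−A) / det(I−A) ≈
  [   2.2500     1.0000     1.5000]
  [   0.7024     1.4762     0.7857]
  [   1.2143     0.8571     2.7143]
The output multiplier for sector j is the column-j sum of the Leontief inverse (I − A)⁻¹ = adj(I−A) / det(I−A).
Column 1 of adj(I−A): (0.4725, 0.1475, 0.2550); det(I−A) = 0.2100.
m_1 = (0.4725 + 0.1475 + 0.2550) / 0.2100 = 0.875 / 0.2100 ≈ 4.167.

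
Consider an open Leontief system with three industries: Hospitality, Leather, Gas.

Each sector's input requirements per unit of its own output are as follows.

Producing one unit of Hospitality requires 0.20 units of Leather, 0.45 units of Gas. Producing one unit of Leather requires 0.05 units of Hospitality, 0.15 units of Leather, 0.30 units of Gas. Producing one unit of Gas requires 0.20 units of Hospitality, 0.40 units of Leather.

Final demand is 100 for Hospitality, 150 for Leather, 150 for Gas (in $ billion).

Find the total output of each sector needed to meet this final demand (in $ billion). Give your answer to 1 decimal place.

I − A =
  [   1.00    -0.05    -0.20]
  [  -0.20     0.85    -0.40]
  [  -0.45    -0.30     1.00]
Cofactors of I−A, C_ij = (−1)^(i+j)·(minor ij) (rows/columns in the sector order above):
  C_11 = (0.85)(1.00) − (-0.40)(-0.30) = 0.7300
  C_12 = −[(-0.20)(1.00) − (-0.40)(-0.45)] = 0.3800
  C_13 = (-0.20)(-0.30) − (0.85)(-0.45) = 0.4425
  C_21 = −[(-0.05)(1.00) − (-0.20)(-0.30)] = 0.1100
  C_22 = (1.00)(1.00) − (-0.20)(-0.45) = 0.9100
  C_23 = −[(1.00)(-0.30) − (-0.05)(-0.45)] = 0.3225
  C_31 = (-0.05)(-0.40) − (-0.20)(0.85) = 0.1900
  C_32 = −[(1.00)(-0.40) − (-0.20)(-0.20)] = 0.4400
  C_33 = (1.00)(0.85) − (-0.05)(-0.20) = 0.8400
det(I−A) = Σ_j (I−A)_1j·C_1j = (1.00)(0.7300) + (-0.05)(0.3800) + (-0.20)(0.4425) = 0.6225
adj(I−A) = Cᵀ =
  [ 0.7300   0.1100   0.1900]
  [ 0.3800   0.9100   0.4400]
  [ 0.4425   0.3225   0.8400]
(I − A)⁻¹ = adj(I−A) / det(I−A) ≈
  [   1.1727     0.1767     0.3052]
  [   0.6104     1.4618     0.7068]
  [   0.7108     0.5181     1.3494]
x = (I − A)⁻¹ d = adj(I−A)·d / det(I−A), with det(I−A) = 0.6225:
  x_H = (0.7300·100 + 0.1100·150 + 0.1900·150) / 0.6225 = 118.00 / 0.6225 ≈ 189.6
  x_L = (0.3800·100 + 0.9100·150 + 0.4400·150) / 0.6225 = 240.50 / 0.6225 ≈ 386.3
  x_G = (0.4425·100 + 0.3225·150 + 0.8400·150) / 0.6225 = 218.625 / 0.6225 ≈ 351.2

x_H = 189.6, x_L = 386.3, x_G = 351.2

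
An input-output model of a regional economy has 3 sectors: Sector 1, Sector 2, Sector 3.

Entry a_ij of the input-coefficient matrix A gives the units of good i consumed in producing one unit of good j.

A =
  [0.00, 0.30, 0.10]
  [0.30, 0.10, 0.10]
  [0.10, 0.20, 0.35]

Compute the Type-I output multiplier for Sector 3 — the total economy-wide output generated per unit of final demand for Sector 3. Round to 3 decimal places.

I − A =
  [   1.00    -0.30    -0.10]
  [  -0.30     0.90    -0.10]
  [  -0.10    -0.20     0.65]
Cofactors of I−A, C_ij = (−1)^(i+j)·(minor ij) (rows/columns in the sector order above):
  C_11 = (0.90)(0.65) − (-0.10)(-0.20) = 0.5650
  C_12 = −[(-0.30)(0.65) − (-0.10)(-0.10)] = 0.2050
  C_13 = (-0.30)(-0.20) − (0.90)(-0.10) = 0.1500
  C_21 = −[(-0.30)(0.65) − (-0.10)(-0.20)] = 0.2150
  C_22 = (1.00)(0.65) − (-0.10)(-0.10) = 0.6400
  C_23 = −[(1.00)(-0.20) − (-0.30)(-0.10)] = 0.2300
  C_31 = (-0.30)(-0.10) − (-0.10)(0.90) = 0.1200
  C_32 = −[(1.00)(-0.10) − (-0.10)(-0.30)] = 0.1300
  C_33 = (1.00)(0.90) − (-0.30)(-0.30) = 0.8100
det(I−A) = Σ_j (I−A)_1j·C_1j = (1.00)(0.5650) + (-0.30)(0.2050) + (-0.10)(0.1500) = 0.4885
adj(I−A) = Cᵀ =
  [ 0.5650   0.2150   0.1200]
  [ 0.2050   0.6400   0.1300]
  [ 0.1500   0.2300   0.8100]
(I − A)⁻¹ = adj(I−A) / det(I−A) ≈
  [   1.1566     0.4401     0.2456]
  [   0.4197     1.3101     0.2661]
  [   0.3071     0.4708     1.6581]
The output multiplier for sector j is the column-j sum of the Leontief inverse (I − A)⁻¹ = adj(I−A) / det(I−A).
Column 3 of adj(I−A): (0.1200, 0.1300, 0.8100); det(I−A) = 0.4885.
m_3 = (0.1200 + 0.1300 + 0.8100) / 0.4885 = 1.06 / 0.4885 ≈ 2.170.

m_3 = 2.170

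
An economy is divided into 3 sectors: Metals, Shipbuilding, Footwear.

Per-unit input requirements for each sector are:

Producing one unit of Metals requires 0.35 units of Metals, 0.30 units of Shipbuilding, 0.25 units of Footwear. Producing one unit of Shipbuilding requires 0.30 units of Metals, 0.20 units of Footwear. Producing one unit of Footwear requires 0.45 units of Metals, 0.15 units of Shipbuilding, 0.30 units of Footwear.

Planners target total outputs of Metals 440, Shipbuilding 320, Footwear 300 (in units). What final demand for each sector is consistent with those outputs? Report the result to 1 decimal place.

I − A =
  [   0.65    -0.30    -0.45]
  [  -0.30     1.00    -0.15]
  [  -0.25    -0.20     0.70]
d = (I − A) x:
  d_M = (+0.65)·440 + (-0.30)·320 + (-0.45)·300 = 55.0
  d_S = (-0.30)·440 + (+1.00)·320 + (-0.15)·300 = 143.0
  d_F = (-0.25)·440 + (-0.20)·320 + (+0.70)·300 = 36.0

d_M = 55.0, d_S = 143.0, d_F = 36.0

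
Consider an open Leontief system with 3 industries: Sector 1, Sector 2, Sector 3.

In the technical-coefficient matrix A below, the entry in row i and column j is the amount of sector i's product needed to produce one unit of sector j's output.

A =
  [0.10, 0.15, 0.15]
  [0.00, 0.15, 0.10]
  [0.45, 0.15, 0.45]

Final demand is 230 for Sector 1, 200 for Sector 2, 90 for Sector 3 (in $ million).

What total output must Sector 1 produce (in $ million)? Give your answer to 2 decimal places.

I − A =
  [   0.90    -0.15    -0.15]
  [   0.00     0.85    -0.10]
  [  -0.45    -0.15     0.55]
Cofactors of I−A, C_ij = (−1)^(i+j)·(minor ij) (rows/columns in the sector order above):
  C_11 = (0.85)(0.55) − (-0.10)(-0.15) = 0.4525
  C_12 = −[(0.00)(0.55) − (-0.10)(-0.45)] = 0.0450
  C_13 = (0.00)(-0.15) − (0.85)(-0.45) = 0.3825
  C_21 = −[(-0.15)(0.55) − (-0.15)(-0.15)] = 0.1050
  C_22 = (0.90)(0.55) − (-0.15)(-0.45) = 0.4275
  C_23 = −[(0.90)(-0.15) − (-0.15)(-0.45)] = 0.2025
  C_31 = (-0.15)(-0.10) − (-0.15)(0.85) = 0.1425
  C_32 = −[(0.90)(-0.10) − (-0.15)(0.00)] = 0.0900
  C_33 = (0.90)(0.85) − (-0.15)(0.00) = 0.7650
det(I−A) = Σ_j (I−A)_1j·C_1j = (0.90)(0.4525) + (-0.15)(0.0450) + (-0.15)(0.3825) = 0.343125
adj(I−A) = Cᵀ =
  [ 0.4525   0.1050   0.1425]
  [ 0.0450   0.4275   0.0900]
  [ 0.3825   0.2025   0.7650]
(I − A)⁻¹ = adj(I−A) / det(I−A) ≈
  [   1.3188     0.3060     0.4153]
  [   0.1311     1.2459     0.2623]
  [   1.1148     0.5902     2.2295]
x = (I − A)⁻¹ d = adj(I−A)·d / det(I−A), with det(I−A) = 0.343125:
  x_1 = (0.4525·230 + 0.1050·200 + 0.1425·90) / 0.343125 = 137.90 / 0.343125 ≈ 401.89
  x_2 = (0.0450·230 + 0.4275·200 + 0.0900·90) / 0.343125 = 103.95 / 0.343125 ≈ 302.95
  x_3 = (0.3825·230 + 0.2025·200 + 0.7650·90) / 0.343125 = 197.325 / 0.343125 ≈ 575.08

x_1 = 401.89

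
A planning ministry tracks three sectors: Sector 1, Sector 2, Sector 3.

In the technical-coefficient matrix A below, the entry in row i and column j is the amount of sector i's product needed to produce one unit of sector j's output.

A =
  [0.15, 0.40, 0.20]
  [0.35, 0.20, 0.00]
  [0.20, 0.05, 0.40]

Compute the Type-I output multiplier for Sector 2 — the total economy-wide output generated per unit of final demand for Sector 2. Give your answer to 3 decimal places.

m_2 = 2.920

I − A =
  [   0.85    -0.40    -0.20]
  [  -0.35     0.80     0.00]
  [  -0.20    -0.05     0.60]
Cofactors of I−A, C_ij = (−1)^(i+j)·(minor ij) (rows/columns in the sector order above):
  C_11 = (0.80)(0.60) − (0.00)(-0.05) = 0.4800
  C_12 = −[(-0.35)(0.60) − (0.00)(-0.20)] = 0.2100
  C_13 = (-0.35)(-0.05) − (0.80)(-0.20) = 0.1775
  C_21 = −[(-0.40)(0.60) − (-0.20)(-0.05)] = 0.2500
  C_22 = (0.85)(0.60) − (-0.20)(-0.20) = 0.4700
  C_23 = −[(0.85)(-0.05) − (-0.40)(-0.20)] = 0.1225
  C_31 = (-0.40)(0.00) − (-0.20)(0.80) = 0.1600
  C_32 = −[(0.85)(0.00) − (-0.20)(-0.35)] = 0.0700
  C_33 = (0.85)(0.80) − (-0.40)(-0.35) = 0.5400
det(I−A) = Σ_j (I−A)_1j·C_1j = (0.85)(0.4800) + (-0.40)(0.2100) + (-0.20)(0.1775) = 0.2885
adj(I−A) = Cᵀ =
  [ 0.4800   0.2500   0.1600]
  [ 0.2100   0.4700   0.0700]
  [ 0.1775   0.1225   0.5400]
(I − A)⁻¹ = adj(I−A) / det(I−A) ≈
  [   1.6638     0.8666     0.5546]
  [   0.7279     1.6291     0.2426]
  [   0.6153     0.4246     1.8718]
The output multiplier for sector j is the column-j sum of the Leontief inverse (I − A)⁻¹ = adj(I−A) / det(I−A).
Column 2 of adj(I−A): (0.2500, 0.4700, 0.1225); det(I−A) = 0.2885.
m_2 = (0.2500 + 0.4700 + 0.1225) / 0.2885 = 0.8425 / 0.2885 ≈ 2.920.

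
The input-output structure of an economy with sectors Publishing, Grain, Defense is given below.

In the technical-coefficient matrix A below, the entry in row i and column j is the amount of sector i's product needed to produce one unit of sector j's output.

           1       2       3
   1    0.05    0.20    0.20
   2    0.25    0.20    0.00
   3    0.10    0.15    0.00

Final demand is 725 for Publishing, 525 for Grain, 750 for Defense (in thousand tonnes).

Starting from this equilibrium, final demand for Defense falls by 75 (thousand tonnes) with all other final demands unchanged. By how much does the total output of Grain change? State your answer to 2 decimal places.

Δx_2 = -5.46

I − A =
  [   0.95    -0.20    -0.20]
  [  -0.25     0.80     0.00]
  [  -0.10    -0.15     1.00]
Cofactors of I−A, C_ij = (−1)^(i+j)·(minor ij) (rows/columns in the sector order above):
  C_11 = (0.80)(1.00) − (0.00)(-0.15) = 0.8000
  C_12 = −[(-0.25)(1.00) − (0.00)(-0.10)] = 0.2500
  C_13 = (-0.25)(-0.15) − (0.80)(-0.10) = 0.1175
  C_21 = −[(-0.20)(1.00) − (-0.20)(-0.15)] = 0.2300
  C_22 = (0.95)(1.00) − (-0.20)(-0.10) = 0.9300
  C_23 = −[(0.95)(-0.15) − (-0.20)(-0.10)] = 0.1625
  C_31 = (-0.20)(0.00) − (-0.20)(0.80) = 0.1600
  C_32 = −[(0.95)(0.00) − (-0.20)(-0.25)] = 0.0500
  C_33 = (0.95)(0.80) − (-0.20)(-0.25) = 0.7100
det(I−A) = Σ_j (I−A)_1j·C_1j = (0.95)(0.8000) + (-0.20)(0.2500) + (-0.20)(0.1175) = 0.6865
adj(I−A) = Cᵀ =
  [ 0.8000   0.2300   0.1600]
  [ 0.2500   0.9300   0.0500]
  [ 0.1175   0.1625   0.7100]
(I − A)⁻¹ = adj(I−A) / det(I−A) ≈
  [   1.1653     0.3350     0.2331]
  [   0.3642     1.3547     0.0728]
  [   0.1712     0.2367     1.0342]
Δx = (I − A)⁻¹ Δd with Δd having -75 in the Defense component and 0 elsewhere.
So Δx_2 = L_23 · (-75), where L_23 = adj(I−A)_23 / det(I−A) = 0.0500 / 0.6865.
Δx_2 = 0.0500 × (-75) / 0.6865 = -3.75 / 0.6865 ≈ -5.46.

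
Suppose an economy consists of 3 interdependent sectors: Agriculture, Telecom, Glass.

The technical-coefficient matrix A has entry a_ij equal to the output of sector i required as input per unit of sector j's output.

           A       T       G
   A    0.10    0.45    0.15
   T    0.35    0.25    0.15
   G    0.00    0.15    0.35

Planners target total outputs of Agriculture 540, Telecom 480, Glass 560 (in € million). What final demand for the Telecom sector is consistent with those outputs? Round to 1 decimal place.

I − A =
  [   0.90    -0.45    -0.15]
  [  -0.35     0.75    -0.15]
  [   0.00    -0.15     0.65]
d = (I − A) x:
  d_A = (+0.90)·540 + (-0.45)·480 + (-0.15)·560 = 186.0
  d_T = (-0.35)·540 + (+0.75)·480 + (-0.15)·560 = 87.0
  d_G = (+0.00)·540 + (-0.15)·480 + (+0.65)·560 = 292.0

d_T = 87.0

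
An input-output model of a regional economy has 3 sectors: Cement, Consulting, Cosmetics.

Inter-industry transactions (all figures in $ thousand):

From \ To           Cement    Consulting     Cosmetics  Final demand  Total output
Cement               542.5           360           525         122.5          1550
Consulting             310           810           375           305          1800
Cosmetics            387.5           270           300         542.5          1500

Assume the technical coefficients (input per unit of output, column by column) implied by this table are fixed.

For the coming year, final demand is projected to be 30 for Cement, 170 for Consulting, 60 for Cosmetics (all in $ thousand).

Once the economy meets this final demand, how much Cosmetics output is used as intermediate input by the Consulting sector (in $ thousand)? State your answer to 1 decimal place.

Technical coefficients a_ij = z_ij / X_j:
  a_11 = 542.5/1550 = 0.35, a_21 = 310/1550 = 0.20, a_31 = 387.5/1550 = 0.25
  a_12 = 360/1800 = 0.20, a_22 = 810/1800 = 0.45, a_32 = 270/1800 = 0.15
  a_13 = 525/1500 = 0.35, a_23 = 375/1500 = 0.25, a_33 = 300/1500 = 0.20
I − A =
  [   0.65    -0.20    -0.35]
  [  -0.20     0.55    -0.25]
  [  -0.25    -0.15     0.80]
Cofactors of I−A, C_ij = (−1)^(i+j)·(minor ij) (rows/columns in the sector order above):
  C_11 = (0.55)(0.80) − (-0.25)(-0.15) = 0.4025
  C_12 = −[(-0.20)(0.80) − (-0.25)(-0.25)] = 0.2225
  C_13 = (-0.20)(-0.15) − (0.55)(-0.25) = 0.1675
  C_21 = −[(-0.20)(0.80) − (-0.35)(-0.15)] = 0.2125
  C_22 = (0.65)(0.80) − (-0.35)(-0.25) = 0.4325
  C_23 = −[(0.65)(-0.15) − (-0.20)(-0.25)] = 0.1475
  C_31 = (-0.20)(-0.25) − (-0.35)(0.55) = 0.2425
  C_32 = −[(0.65)(-0.25) − (-0.35)(-0.20)] = 0.2325
  C_33 = (0.65)(0.55) − (-0.20)(-0.20) = 0.3175
det(I−A) = Σ_j (I−A)_1j·C_1j = (0.65)(0.4025) + (-0.20)(0.2225) + (-0.35)(0.1675) = 0.1585
adj(I−A) = Cᵀ =
  [ 0.4025   0.2125   0.2425]
  [ 0.2225   0.4325   0.2325]
  [ 0.1675   0.1475   0.3175]
(I − A)⁻¹ = adj(I−A) / det(I−A) ≈
  [   2.5394     1.3407     1.5300]
  [   1.4038     2.7287     1.4669]
  [   1.0568     0.9306     2.0032]
First solve x = (I − A)⁻¹ d = adj(I−A)·d / det(I−A); in particular x_2 = (0.2225·30 + 0.4325·170 + 0.2325·60) / 0.1585 = 94.15 / 0.1585 ≈ 594.006.
Intermediate flow from 3 to 2: z_32 = a_32 · x_2 = 0.15 × 94.15 / 0.1585 = 14.1225 / 0.1585 ≈ 89.1.

z_32 = 89.1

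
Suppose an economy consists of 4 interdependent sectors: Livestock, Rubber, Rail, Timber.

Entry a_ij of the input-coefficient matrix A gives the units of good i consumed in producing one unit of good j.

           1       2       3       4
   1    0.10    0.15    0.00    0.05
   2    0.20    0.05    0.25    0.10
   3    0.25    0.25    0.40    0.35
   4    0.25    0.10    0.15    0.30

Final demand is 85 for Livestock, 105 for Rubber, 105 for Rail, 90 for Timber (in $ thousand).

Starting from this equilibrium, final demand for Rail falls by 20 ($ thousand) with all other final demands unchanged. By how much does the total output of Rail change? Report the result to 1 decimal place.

I − A =
  [   0.90    -0.15     0.00    -0.05]
  [  -0.20     0.95    -0.25    -0.10]
  [  -0.25    -0.25     0.60    -0.35]
  [  -0.25    -0.10    -0.15     0.70]
Compute the cofactors C_ij = (−1)^(i+j)·(3×3 minor ij) of I−A; the adjugate is their transpose:
adj(I−A) = Cᵀ =
  [ 0.286875   0.060000   0.036875   0.047500]
  [ 0.157875   0.321375   0.169375   0.141875]
  [ 0.295125   0.226500   0.551875   0.329375]
  [ 0.188250   0.115875   0.155625   0.429375]
det(I−A) = Σ_j (I−A)_1j·C_1j = (0.90)(0.286875) + (-0.15)(0.157875) + (0.00)(0.295125) + (-0.05)(0.188250) = 0.22509375
(I − A)⁻¹ = adj(I−A) / det(I−A) ≈
  [   1.2745     0.2666     0.1638     0.2110]
  [   0.7014     1.4277     0.7525     0.6303]
  [   1.3111     1.0062     2.4518     1.4633]
  [   0.8363     0.5148     0.6914     1.9075]
Δx = (I − A)⁻¹ Δd with Δd having -20 in the Rail component and 0 elsewhere.
So Δx_3 = L_33 · (-20), where L_33 = adj(I−A)_33 / det(I−A) = 0.551875 / 0.22509375.
Δx_3 = 0.551875 × (-20) / 0.22509375 = -11.0375 / 0.22509375 ≈ -49.0.

Δx_3 = -49.0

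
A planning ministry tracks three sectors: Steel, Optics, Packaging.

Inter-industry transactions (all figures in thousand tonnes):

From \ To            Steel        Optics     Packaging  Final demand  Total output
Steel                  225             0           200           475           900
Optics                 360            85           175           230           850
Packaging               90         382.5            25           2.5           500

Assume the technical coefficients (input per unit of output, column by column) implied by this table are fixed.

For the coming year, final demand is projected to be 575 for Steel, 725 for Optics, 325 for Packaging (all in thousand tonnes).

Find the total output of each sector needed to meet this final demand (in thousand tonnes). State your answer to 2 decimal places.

x_S = 1562.33, x_O = 2080.10, x_P = 1491.87

Technical coefficients a_ij = z_ij / X_j:
  a_SS = 225/900 = 0.25, a_OS = 360/900 = 0.40, a_PS = 90/900 = 0.10
  a_SO = 0/850 = 0.00, a_OO = 85/850 = 0.10, a_PO = 382.5/850 = 0.45
  a_SP = 200/500 = 0.40, a_OP = 175/500 = 0.35, a_PP = 25/500 = 0.05
I − A =
  [   0.75     0.00    -0.40]
  [  -0.40     0.90    -0.35]
  [  -0.10    -0.45     0.95]
Cofactors of I−A, C_ij = (−1)^(i+j)·(minor ij) (rows/columns in the sector order above):
  C_11 = (0.90)(0.95) − (-0.35)(-0.45) = 0.6975
  C_12 = −[(-0.40)(0.95) − (-0.35)(-0.10)] = 0.4150
  C_13 = (-0.40)(-0.45) − (0.90)(-0.10) = 0.2700
  C_21 = −[(0.00)(0.95) − (-0.40)(-0.45)] = 0.1800
  C_22 = (0.75)(0.95) − (-0.40)(-0.10) = 0.6725
  C_23 = −[(0.75)(-0.45) − (0.00)(-0.10)] = 0.3375
  C_31 = (0.00)(-0.35) − (-0.40)(0.90) = 0.3600
  C_32 = −[(0.75)(-0.35) − (-0.40)(-0.40)] = 0.4225
  C_33 = (0.75)(0.90) − (0.00)(-0.40) = 0.6750
det(I−A) = Σ_j (I−A)_1j·C_1j = (0.75)(0.6975) + (0.00)(0.4150) + (-0.40)(0.2700) = 0.415125
adj(I−A) = Cᵀ =
  [ 0.6975   0.1800   0.3600]
  [ 0.4150   0.6725   0.4225]
  [ 0.2700   0.3375   0.6750]
(I − A)⁻¹ = adj(I−A) / det(I−A) ≈
  [   1.6802     0.4336     0.8672]
  [   0.9997     1.6200     1.0178]
  [   0.6504     0.8130     1.6260]
x = (I − A)⁻¹ d = adj(I−A)·d / det(I−A), with det(I−A) = 0.415125:
  x_S = (0.6975·575 + 0.1800·725 + 0.3600·325) / 0.415125 = 648.5625 / 0.415125 ≈ 1562.33
  x_O = (0.4150·575 + 0.6725·725 + 0.4225·325) / 0.415125 = 863.50 / 0.415125 ≈ 2080.10
  x_P = (0.2700·575 + 0.3375·725 + 0.6750·325) / 0.415125 = 619.3125 / 0.415125 ≈ 1491.87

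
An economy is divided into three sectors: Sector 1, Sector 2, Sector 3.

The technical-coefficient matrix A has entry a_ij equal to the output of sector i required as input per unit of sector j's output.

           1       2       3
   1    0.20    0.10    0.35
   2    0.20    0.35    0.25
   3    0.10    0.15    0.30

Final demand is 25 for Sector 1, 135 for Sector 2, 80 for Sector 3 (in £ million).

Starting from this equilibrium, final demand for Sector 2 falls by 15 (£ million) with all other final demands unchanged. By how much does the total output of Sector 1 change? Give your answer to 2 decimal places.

Δx_1 = -6.46

I − A =
  [   0.80    -0.10    -0.35]
  [  -0.20     0.65    -0.25]
  [  -0.10    -0.15     0.70]
Cofactors of I−A, C_ij = (−1)^(i+j)·(minor ij) (rows/columns in the sector order above):
  C_11 = (0.65)(0.70) − (-0.25)(-0.15) = 0.4175
  C_12 = −[(-0.20)(0.70) − (-0.25)(-0.10)] = 0.1650
  C_13 = (-0.20)(-0.15) − (0.65)(-0.10) = 0.0950
  C_21 = −[(-0.10)(0.70) − (-0.35)(-0.15)] = 0.1225
  C_22 = (0.80)(0.70) − (-0.35)(-0.10) = 0.5250
  C_23 = −[(0.80)(-0.15) − (-0.10)(-0.10)] = 0.1300
  C_31 = (-0.10)(-0.25) − (-0.35)(0.65) = 0.2525
  C_32 = −[(0.80)(-0.25) − (-0.35)(-0.20)] = 0.2700
  C_33 = (0.80)(0.65) − (-0.10)(-0.20) = 0.5000
det(I−A) = Σ_j (I−A)_1j·C_1j = (0.80)(0.4175) + (-0.10)(0.1650) + (-0.35)(0.0950) = 0.28425
adj(I−A) = Cᵀ =
  [ 0.4175   0.1225   0.2525]
  [ 0.1650   0.5250   0.2700]
  [ 0.0950   0.1300   0.5000]
(I − A)⁻¹ = adj(I−A) / det(I−A) ≈
  [   1.4688     0.4310     0.8883]
  [   0.5805     1.8470     0.9499]
  [   0.3342     0.4573     1.7590]
Δx = (I − A)⁻¹ Δd with Δd having -15 in the Sector 2 component and 0 elsewhere.
So Δx_1 = L_12 · (-15), where L_12 = adj(I−A)_12 / det(I−A) = 0.1225 / 0.28425.
Δx_1 = 0.1225 × (-15) / 0.28425 = -1.8375 / 0.28425 ≈ -6.46.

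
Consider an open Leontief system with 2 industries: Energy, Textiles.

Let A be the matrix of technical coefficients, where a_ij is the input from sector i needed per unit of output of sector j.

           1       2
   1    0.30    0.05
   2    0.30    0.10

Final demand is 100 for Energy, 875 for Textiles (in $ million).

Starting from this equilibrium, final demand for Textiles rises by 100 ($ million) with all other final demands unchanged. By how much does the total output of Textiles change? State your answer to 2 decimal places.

Δx_2 = 113.82

I − A =
  [   0.70    -0.05]
  [  -0.30     0.90]
det(I−A) = (0.70)(0.90) − (-0.05)(-0.30) = 0.6150
adj(I−A) = [[0.90, 0.05], [0.30, 0.70]]
(I − A)⁻¹ = adj(I−A) / det(I−A) ≈
  [   1.4634     0.0813]
  [   0.4878     1.1382]
Δx = (I − A)⁻¹ Δd with Δd having +100 in the Textiles component and 0 elsewhere.
So Δx_2 = L_22 · (+100), where L_22 = adj(I−A)_22 / det(I−A) = 0.70 / 0.6150.
Δx_2 = 0.70 × (+100) / 0.6150 = 70.00 / 0.6150 ≈ 113.82.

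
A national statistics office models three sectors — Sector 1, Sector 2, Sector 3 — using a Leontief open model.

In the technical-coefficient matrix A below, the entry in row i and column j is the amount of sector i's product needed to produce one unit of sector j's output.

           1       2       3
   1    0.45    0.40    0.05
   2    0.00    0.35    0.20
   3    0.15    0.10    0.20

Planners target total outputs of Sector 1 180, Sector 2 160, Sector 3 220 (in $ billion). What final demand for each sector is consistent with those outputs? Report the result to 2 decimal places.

d_1 = 24.00, d_2 = 60.00, d_3 = 133.00

I − A =
  [   0.55    -0.40    -0.05]
  [   0.00     0.65    -0.20]
  [  -0.15    -0.10     0.80]
d = (I − A) x:
  d_1 = (+0.55)·180 + (-0.40)·160 + (-0.05)·220 = 24.00
  d_2 = (+0.00)·180 + (+0.65)·160 + (-0.20)·220 = 60.00
  d_3 = (-0.15)·180 + (-0.10)·160 + (+0.80)·220 = 133.00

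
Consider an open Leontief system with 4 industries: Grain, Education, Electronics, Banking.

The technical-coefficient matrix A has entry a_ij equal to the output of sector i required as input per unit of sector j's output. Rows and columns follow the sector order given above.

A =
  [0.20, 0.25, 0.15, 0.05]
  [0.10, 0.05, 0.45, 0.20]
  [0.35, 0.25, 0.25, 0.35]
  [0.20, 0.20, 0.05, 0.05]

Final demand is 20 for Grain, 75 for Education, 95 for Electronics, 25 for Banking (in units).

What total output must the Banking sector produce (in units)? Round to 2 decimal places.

x_4 = 164.16

I − A =
  [   0.80    -0.25    -0.15    -0.05]
  [  -0.10     0.95    -0.45    -0.20]
  [  -0.35    -0.25     0.75    -0.35]
  [  -0.20    -0.20    -0.05     0.95]
Compute the cofactors C_ij = (−1)^(i+j)·(3×3 minor ij) of I−A; the adjugate is their transpose:
adj(I−A) = Cᵀ =
  [ 0.489375   0.228000   0.245625   0.164250]
  [ 0.284125   0.487250   0.366000   0.252375]
  [ 0.409125   0.347625   0.645750   0.332625]
  [ 0.184375   0.168875   0.162750   0.368250]
det(I−A) = Σ_j (I−A)_1j·C_1j = (0.80)(0.489375) + (-0.25)(0.284125) + (-0.15)(0.409125) + (-0.05)(0.184375) = 0.24988125
(I − A)⁻¹ = adj(I−A) / det(I−A) ≈
  [   1.9584     0.9124     0.9830     0.6573]
  [   1.1370     1.9499     1.4647     1.0100]
  [   1.6373     1.3912     2.5842     1.3311]
  [   0.7379     0.6758     0.6513     1.4737]
x = (I − A)⁻¹ d = adj(I−A)·d / det(I−A), with det(I−A) = 0.24988125:
  x_1 = (0.489375·20 + 0.228000·75 + 0.245625·95 + 0.164250·25) / 0.24988125 = 54.328125 / 0.24988125 ≈ 217.42
  x_2 = (0.284125·20 + 0.487250·75 + 0.366000·95 + 0.252375·25) / 0.24988125 = 83.305625 / 0.24988125 ≈ 333.38
  x_3 = (0.409125·20 + 0.347625·75 + 0.645750·95 + 0.332625·25) / 0.24988125 = 103.91625 / 0.24988125 ≈ 415.86
  x_4 = (0.184375·20 + 0.168875·75 + 0.162750·95 + 0.368250·25) / 0.24988125 = 41.020625 / 0.24988125 ≈ 164.16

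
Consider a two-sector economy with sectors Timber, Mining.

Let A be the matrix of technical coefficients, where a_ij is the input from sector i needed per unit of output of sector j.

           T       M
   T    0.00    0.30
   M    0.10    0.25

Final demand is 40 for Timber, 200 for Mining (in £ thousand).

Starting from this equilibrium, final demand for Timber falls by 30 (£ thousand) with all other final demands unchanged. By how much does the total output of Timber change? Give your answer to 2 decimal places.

I − A =
  [   1.00    -0.30]
  [  -0.10     0.75]
det(I−A) = (1.00)(0.75) − (-0.30)(-0.10) = 0.7200
adj(I−A) = [[0.75, 0.30], [0.10, 1.00]]
(I − A)⁻¹ = adj(I−A) / det(I−A) ≈
  [   1.0417     0.4167]
  [   0.1389     1.3889]
Δx = (I − A)⁻¹ Δd with Δd having -30 in the Timber component and 0 elsewhere.
So Δx_T = L_TT · (-30), where L_TT = adj(I−A)_TT / det(I−A) = 0.75 / 0.7200.
Δx_T = 0.75 × (-30) / 0.7200 = -22.50 / 0.7200 = -31.25.

Δx_T = -31.25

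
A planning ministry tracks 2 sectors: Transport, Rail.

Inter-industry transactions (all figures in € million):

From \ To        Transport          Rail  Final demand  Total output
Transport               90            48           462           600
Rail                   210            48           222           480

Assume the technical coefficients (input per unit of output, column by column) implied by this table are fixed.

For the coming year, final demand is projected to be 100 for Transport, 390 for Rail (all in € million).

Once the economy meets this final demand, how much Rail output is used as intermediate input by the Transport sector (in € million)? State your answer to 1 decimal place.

z_21 = 61.8

Technical coefficients a_ij = z_ij / X_j:
  a_11 = 90/600 = 0.15, a_21 = 210/600 = 0.35
  a_12 = 48/480 = 0.10, a_22 = 48/480 = 0.10
I − A =
  [   0.85    -0.10]
  [  -0.35     0.90]
det(I−A) = (0.85)(0.90) − (-0.10)(-0.35) = 0.7300
adj(I−A) = [[0.90, 0.10], [0.35, 0.85]]
(I − A)⁻¹ = adj(I−A) / det(I−A) ≈
  [   1.2329     0.1370]
  [   0.4795     1.1644]
First solve x = (I − A)⁻¹ d = adj(I−A)·d / det(I−A); in particular x_1 = (0.90·100 + 0.10·390) / 0.7300 = 129.00 / 0.7300 ≈ 176.712.
Intermediate flow from 2 to 1: z_21 = a_21 · x_1 = 0.35 × 129.00 / 0.7300 = 45.15 / 0.7300 ≈ 61.8.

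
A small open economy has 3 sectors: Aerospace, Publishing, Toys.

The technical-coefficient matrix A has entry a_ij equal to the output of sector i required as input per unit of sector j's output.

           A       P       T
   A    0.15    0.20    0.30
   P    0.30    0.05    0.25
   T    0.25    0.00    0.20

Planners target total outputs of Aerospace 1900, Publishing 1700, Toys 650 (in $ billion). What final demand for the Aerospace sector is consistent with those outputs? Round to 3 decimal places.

d_A = 1080.000

I − A =
  [   0.85    -0.20    -0.30]
  [  -0.30     0.95    -0.25]
  [  -0.25     0.00     0.80]
d = (I − A) x:
  d_A = (+0.85)·1900 + (-0.20)·1700 + (-0.30)·650 = 1080.000
  d_P = (-0.30)·1900 + (+0.95)·1700 + (-0.25)·650 = 882.500
  d_T = (-0.25)·1900 + (+0.00)·1700 + (+0.80)·650 = 45.000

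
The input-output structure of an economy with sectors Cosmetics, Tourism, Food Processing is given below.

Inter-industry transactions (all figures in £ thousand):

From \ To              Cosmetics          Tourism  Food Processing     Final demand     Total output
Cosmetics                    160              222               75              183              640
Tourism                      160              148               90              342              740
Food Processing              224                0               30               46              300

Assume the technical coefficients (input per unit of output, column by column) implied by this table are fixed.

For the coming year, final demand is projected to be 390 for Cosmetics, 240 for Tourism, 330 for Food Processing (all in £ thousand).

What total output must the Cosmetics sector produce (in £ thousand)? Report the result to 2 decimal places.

x_C = 1189.49

Technical coefficients a_ij = z_ij / X_j:
  a_CC = 160/640 = 0.25, a_TC = 160/640 = 0.25, a_FC = 224/640 = 0.35
  a_CT = 222/740 = 0.30, a_TT = 148/740 = 0.20, a_FT = 0/740 = 0.00
  a_CF = 75/300 = 0.25, a_TF = 90/300 = 0.30, a_FF = 30/300 = 0.10
I − A =
  [   0.75    -0.30    -0.25]
  [  -0.25     0.80    -0.30]
  [  -0.35     0.00     0.90]
Cofactors of I−A, C_ij = (−1)^(i+j)·(minor ij) (rows/columns in the sector order above):
  C_11 = (0.80)(0.90) − (-0.30)(0.00) = 0.7200
  C_12 = −[(-0.25)(0.90) − (-0.30)(-0.35)] = 0.3300
  C_13 = (-0.25)(0.00) − (0.80)(-0.35) = 0.2800
  C_21 = −[(-0.30)(0.90) − (-0.25)(0.00)] = 0.2700
  C_22 = (0.75)(0.90) − (-0.25)(-0.35) = 0.5875
  C_23 = −[(0.75)(0.00) − (-0.30)(-0.35)] = 0.1050
  C_31 = (-0.30)(-0.30) − (-0.25)(0.80) = 0.2900
  C_32 = −[(0.75)(-0.30) − (-0.25)(-0.25)] = 0.2875
  C_33 = (0.75)(0.80) − (-0.30)(-0.25) = 0.5250
det(I−A) = Σ_j (I−A)_1j·C_1j = (0.75)(0.7200) + (-0.30)(0.3300) + (-0.25)(0.2800) = 0.3710
adj(I−A) = Cᵀ =
  [ 0.7200   0.2700   0.2900]
  [ 0.3300   0.5875   0.2875]
  [ 0.2800   0.1050   0.5250]
(I − A)⁻¹ = adj(I−A) / det(I−A) ≈
  [   1.9407     0.7278     0.7817]
  [   0.8895     1.5836     0.7749]
  [   0.7547     0.2830     1.4151]
x = (I − A)⁻¹ d = adj(I−A)·d / det(I−A), with det(I−A) = 0.3710:
  x_C = (0.7200·390 + 0.2700·240 + 0.2900·330) / 0.3710 = 441.30 / 0.3710 ≈ 1189.49
  x_T = (0.3300·390 + 0.5875·240 + 0.2875·330) / 0.3710 = 364.575 / 0.3710 ≈ 982.68
  x_F = (0.2800·390 + 0.1050·240 + 0.5250·330) / 0.3710 = 307.65 / 0.3710 ≈ 829.25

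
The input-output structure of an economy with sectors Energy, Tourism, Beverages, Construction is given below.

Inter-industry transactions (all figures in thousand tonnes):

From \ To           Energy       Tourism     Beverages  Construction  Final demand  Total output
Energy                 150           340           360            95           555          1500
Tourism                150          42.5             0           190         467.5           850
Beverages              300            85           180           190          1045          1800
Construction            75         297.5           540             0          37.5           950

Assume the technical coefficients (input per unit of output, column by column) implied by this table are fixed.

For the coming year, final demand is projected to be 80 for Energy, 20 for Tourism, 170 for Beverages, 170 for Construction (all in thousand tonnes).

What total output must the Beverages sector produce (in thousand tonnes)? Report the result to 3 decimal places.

x_3 = 328.224

Technical coefficients a_ij = z_ij / X_j:
  a_11 = 150/1500 = 0.10, a_21 = 150/1500 = 0.10, a_31 = 300/1500 = 0.20, a_41 = 75/1500 = 0.05
  a_12 = 340/850 = 0.40, a_22 = 42.5/850 = 0.05, a_32 = 85/850 = 0.10, a_42 = 297.5/850 = 0.35
  a_13 = 360/1800 = 0.20, a_23 = 0/1800 = 0.00, a_33 = 180/1800 = 0.10, a_43 = 540/1800 = 0.30
  a_14 = 95/950 = 0.10, a_24 = 190/950 = 0.20, a_34 = 190/950 = 0.20, a_44 = 0/950 = 0.00
I − A =
  [   0.90    -0.40    -0.20    -0.10]
  [  -0.10     0.95     0.00    -0.20]
  [  -0.20    -0.10     0.90    -0.20]
  [  -0.05    -0.35    -0.30     1.00]
Compute the cofactors C_ij = (−1)^(i+j)·(3×3 minor ij) of I−A; the adjugate is their transpose:
adj(I−A) = Cᵀ =
  [ 0.72900   0.40450   0.22850   0.19950]
  [ 0.10500   0.70350   0.07900   0.16700]
  [ 0.20350   0.24350   0.73975   0.21700]
  [ 0.13425   0.33950   0.26100   0.69350]
det(I−A) = Σ_j (I−A)_1j·C_1j = (0.90)(0.72900) + (-0.40)(0.10500) + (-0.20)(0.20350) + (-0.10)(0.13425) = 0.559975
(I − A)⁻¹ = adj(I−A) / det(I−A) ≈
  [   1.3018     0.7224     0.4081     0.3563]
  [   0.1875     1.2563     0.1411     0.2982]
  [   0.3634     0.4348     1.3210     0.3875]
  [   0.2397     0.6063     0.4661     1.2384]
x = (I − A)⁻¹ d = adj(I−A)·d / det(I−A), with det(I−A) = 0.559975:
  x_1 = (0.72900·80 + 0.40450·20 + 0.22850·170 + 0.19950·170) / 0.559975 = 139.17 / 0.559975 ≈ 248.529
  x_2 = (0.10500·80 + 0.70350·20 + 0.07900·170 + 0.16700·170) / 0.559975 = 64.29 / 0.559975 ≈ 114.809
  x_3 = (0.20350·80 + 0.24350·20 + 0.73975·170 + 0.21700·170) / 0.559975 = 183.7975 / 0.559975 ≈ 328.224
  x_4 = (0.13425·80 + 0.33950·20 + 0.26100·170 + 0.69350·170) / 0.559975 = 179.795 / 0.559975 ≈ 321.077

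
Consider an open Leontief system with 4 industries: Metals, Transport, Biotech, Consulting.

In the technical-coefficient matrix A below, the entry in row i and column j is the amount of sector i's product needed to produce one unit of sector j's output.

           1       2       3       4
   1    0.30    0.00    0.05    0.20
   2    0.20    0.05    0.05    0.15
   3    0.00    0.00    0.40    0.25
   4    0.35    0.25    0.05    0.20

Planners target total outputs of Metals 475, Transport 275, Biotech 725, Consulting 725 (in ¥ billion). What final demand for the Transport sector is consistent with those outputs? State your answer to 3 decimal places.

I − A =
  [   0.70     0.00    -0.05    -0.20]
  [  -0.20     0.95    -0.05    -0.15]
  [   0.00     0.00     0.60    -0.25]
  [  -0.35    -0.25    -0.05     0.80]
d = (I − A) x:
  d_1 = (+0.70)·475 + (+0.00)·275 + (-0.05)·725 + (-0.20)·725 = 151.250
  d_2 = (-0.20)·475 + (+0.95)·275 + (-0.05)·725 + (-0.15)·725 = 21.250
  d_3 = (+0.00)·475 + (+0.00)·275 + (+0.60)·725 + (-0.25)·725 = 253.750
  d_4 = (-0.35)·475 + (-0.25)·275 + (-0.05)·725 + (+0.80)·725 = 308.750

d_2 = 21.250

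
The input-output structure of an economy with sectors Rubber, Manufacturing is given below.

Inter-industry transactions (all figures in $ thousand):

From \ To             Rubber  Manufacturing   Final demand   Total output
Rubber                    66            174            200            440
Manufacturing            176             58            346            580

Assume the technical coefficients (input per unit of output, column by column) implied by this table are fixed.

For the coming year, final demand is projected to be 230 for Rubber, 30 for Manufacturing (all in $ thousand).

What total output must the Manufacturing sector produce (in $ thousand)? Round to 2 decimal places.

x_M = 182.17

Technical coefficients a_ij = z_ij / X_j:
  a_RR = 66/440 = 0.15, a_MR = 176/440 = 0.40
  a_RM = 174/580 = 0.30, a_MM = 58/580 = 0.10
I − A =
  [   0.85    -0.30]
  [  -0.40     0.90]
det(I−A) = (0.85)(0.90) − (-0.30)(-0.40) = 0.6450
adj(I−A) = [[0.90, 0.30], [0.40, 0.85]]
(I − A)⁻¹ = adj(I−A) / det(I−A) ≈
  [   1.3953     0.4651]
  [   0.6202     1.3178]
x = (I − A)⁻¹ d = adj(I−A)·d / det(I−A), with det(I−A) = 0.6450:
  x_R = (0.90·230 + 0.30·30) / 0.6450 = 216.00 / 0.6450 ≈ 334.88
  x_M = (0.40·230 + 0.85·30) / 0.6450 = 117.50 / 0.6450 ≈ 182.17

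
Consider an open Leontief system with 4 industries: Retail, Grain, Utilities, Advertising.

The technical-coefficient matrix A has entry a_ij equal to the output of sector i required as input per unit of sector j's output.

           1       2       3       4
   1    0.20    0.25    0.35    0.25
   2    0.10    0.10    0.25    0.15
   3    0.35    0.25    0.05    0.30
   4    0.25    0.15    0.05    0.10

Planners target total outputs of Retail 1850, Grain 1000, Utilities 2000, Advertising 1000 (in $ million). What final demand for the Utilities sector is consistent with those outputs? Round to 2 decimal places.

I − A =
  [   0.80    -0.25    -0.35    -0.25]
  [  -0.10     0.90    -0.25    -0.15]
  [  -0.35    -0.25     0.95    -0.30]
  [  -0.25    -0.15    -0.05     0.90]
d = (I − A) x:
  d_1 = (+0.80)·1850 + (-0.25)·1000 + (-0.35)·2000 + (-0.25)·1000 = 280.00
  d_2 = (-0.10)·1850 + (+0.90)·1000 + (-0.25)·2000 + (-0.15)·1000 = 65.00
  d_3 = (-0.35)·1850 + (-0.25)·1000 + (+0.95)·2000 + (-0.30)·1000 = 702.50
  d_4 = (-0.25)·1850 + (-0.15)·1000 + (-0.05)·2000 + (+0.90)·1000 = 187.50

d_3 = 702.50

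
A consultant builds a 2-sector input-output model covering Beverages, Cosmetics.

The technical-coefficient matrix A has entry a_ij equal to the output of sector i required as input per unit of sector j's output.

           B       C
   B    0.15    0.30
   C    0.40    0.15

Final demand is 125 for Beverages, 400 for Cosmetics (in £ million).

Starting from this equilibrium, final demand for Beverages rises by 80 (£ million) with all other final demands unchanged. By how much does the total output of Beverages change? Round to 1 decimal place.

I − A =
  [   0.85    -0.30]
  [  -0.40     0.85]
det(I−A) = (0.85)(0.85) − (-0.30)(-0.40) = 0.6025
adj(I−A) = [[0.85, 0.30], [0.40, 0.85]]
(I − A)⁻¹ = adj(I−A) / det(I−A) ≈
  [   1.4108     0.4979]
  [   0.6639     1.4108]
Δx = (I − A)⁻¹ Δd with Δd having +80 in the Beverages component and 0 elsewhere.
So Δx_B = L_BB · (+80), where L_BB = adj(I−A)_BB / det(I−A) = 0.85 / 0.6025.
Δx_B = 0.85 × (+80) / 0.6025 = 68.00 / 0.6025 ≈ 112.9.

Δx_B = 112.9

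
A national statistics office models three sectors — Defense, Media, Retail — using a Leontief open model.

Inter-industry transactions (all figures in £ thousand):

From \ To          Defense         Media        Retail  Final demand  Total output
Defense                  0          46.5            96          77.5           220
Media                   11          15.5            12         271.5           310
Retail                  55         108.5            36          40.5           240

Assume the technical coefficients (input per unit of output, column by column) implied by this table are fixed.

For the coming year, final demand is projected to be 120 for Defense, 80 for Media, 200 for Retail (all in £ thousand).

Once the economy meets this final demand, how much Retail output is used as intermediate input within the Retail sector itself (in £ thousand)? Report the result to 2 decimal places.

Technical coefficients a_ij = z_ij / X_j:
  a_11 = 0/220 = 0.00, a_21 = 11/220 = 0.05, a_31 = 55/220 = 0.25
  a_12 = 46.5/310 = 0.15, a_22 = 15.5/310 = 0.05, a_32 = 108.5/310 = 0.35
  a_13 = 96/240 = 0.40, a_23 = 12/240 = 0.05, a_33 = 36/240 = 0.15
I − A =
  [   1.00    -0.15    -0.40]
  [  -0.05     0.95    -0.05]
  [  -0.25    -0.35     0.85]
Cofactors of I−A, C_ij = (−1)^(i+j)·(minor ij) (rows/columns in the sector order above):
  C_11 = (0.95)(0.85) − (-0.05)(-0.35) = 0.7900
  C_12 = −[(-0.05)(0.85) − (-0.05)(-0.25)] = 0.0550
  C_13 = (-0.05)(-0.35) − (0.95)(-0.25) = 0.2550
  C_21 = −[(-0.15)(0.85) − (-0.40)(-0.35)] = 0.2675
  C_22 = (1.00)(0.85) − (-0.40)(-0.25) = 0.7500
  C_23 = −[(1.00)(-0.35) − (-0.15)(-0.25)] = 0.3875
  C_31 = (-0.15)(-0.05) − (-0.40)(0.95) = 0.3875
  C_32 = −[(1.00)(-0.05) − (-0.40)(-0.05)] = 0.0700
  C_33 = (1.00)(0.95) − (-0.15)(-0.05) = 0.9425
det(I−A) = Σ_j (I−A)_1j·C_1j = (1.00)(0.7900) + (-0.15)(0.0550) + (-0.40)(0.2550) = 0.67975
adj(I−A) = Cᵀ =
  [ 0.7900   0.2675   0.3875]
  [ 0.0550   0.7500   0.0700]
  [ 0.2550   0.3875   0.9425]
(I − A)⁻¹ = adj(I−A) / det(I−A) ≈
  [   1.1622     0.3935     0.5701]
  [   0.0809     1.1033     0.1030]
  [   0.3751     0.5701     1.3865]
First solve x = (I − A)⁻¹ d = adj(I−A)·d / det(I−A); in particular x_3 = (0.2550·120 + 0.3875·80 + 0.9425·200) / 0.67975 = 250.10 / 0.67975 ≈ 367.9294.
Intermediate flow from 3 to 3: z_33 = a_33 · x_3 = 0.15 × 250.10 / 0.67975 = 37.515 / 0.67975 ≈ 55.19.

z_33 = 55.19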